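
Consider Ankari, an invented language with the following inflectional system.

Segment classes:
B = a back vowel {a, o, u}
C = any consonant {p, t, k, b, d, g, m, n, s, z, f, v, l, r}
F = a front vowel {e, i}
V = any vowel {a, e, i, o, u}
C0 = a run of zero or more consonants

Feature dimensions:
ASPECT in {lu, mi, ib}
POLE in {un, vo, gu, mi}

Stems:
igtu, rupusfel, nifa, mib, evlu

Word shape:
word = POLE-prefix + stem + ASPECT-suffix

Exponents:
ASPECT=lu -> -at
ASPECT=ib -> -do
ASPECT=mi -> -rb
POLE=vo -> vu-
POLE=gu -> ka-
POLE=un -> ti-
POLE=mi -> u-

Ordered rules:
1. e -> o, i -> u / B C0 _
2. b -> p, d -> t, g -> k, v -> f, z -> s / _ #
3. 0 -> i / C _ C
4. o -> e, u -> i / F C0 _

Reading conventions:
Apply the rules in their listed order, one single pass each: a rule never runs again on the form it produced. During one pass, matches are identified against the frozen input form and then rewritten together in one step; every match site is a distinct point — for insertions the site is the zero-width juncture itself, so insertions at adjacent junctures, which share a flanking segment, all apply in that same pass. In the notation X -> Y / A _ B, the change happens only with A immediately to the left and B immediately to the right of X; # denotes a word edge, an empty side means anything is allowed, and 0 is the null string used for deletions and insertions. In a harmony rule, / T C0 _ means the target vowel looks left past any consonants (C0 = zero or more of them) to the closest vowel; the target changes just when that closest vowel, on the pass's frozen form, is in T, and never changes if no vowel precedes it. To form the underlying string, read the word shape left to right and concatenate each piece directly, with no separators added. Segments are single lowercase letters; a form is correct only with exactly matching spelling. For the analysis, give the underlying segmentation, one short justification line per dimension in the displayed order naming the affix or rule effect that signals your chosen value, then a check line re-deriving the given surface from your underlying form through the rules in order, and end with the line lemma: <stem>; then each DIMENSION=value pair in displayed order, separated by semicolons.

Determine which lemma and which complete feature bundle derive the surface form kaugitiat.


underlying: ka-igtu-at
ASPECT=lu - signalled by the affix -at
POLE=gu - signalled by the affix ka-
check: kaigtuat -> kaugtuat -> kaugtuat -> kaugituat -> kaugitiat
lemma: igtu; ASPECT=lu; POLE=gu


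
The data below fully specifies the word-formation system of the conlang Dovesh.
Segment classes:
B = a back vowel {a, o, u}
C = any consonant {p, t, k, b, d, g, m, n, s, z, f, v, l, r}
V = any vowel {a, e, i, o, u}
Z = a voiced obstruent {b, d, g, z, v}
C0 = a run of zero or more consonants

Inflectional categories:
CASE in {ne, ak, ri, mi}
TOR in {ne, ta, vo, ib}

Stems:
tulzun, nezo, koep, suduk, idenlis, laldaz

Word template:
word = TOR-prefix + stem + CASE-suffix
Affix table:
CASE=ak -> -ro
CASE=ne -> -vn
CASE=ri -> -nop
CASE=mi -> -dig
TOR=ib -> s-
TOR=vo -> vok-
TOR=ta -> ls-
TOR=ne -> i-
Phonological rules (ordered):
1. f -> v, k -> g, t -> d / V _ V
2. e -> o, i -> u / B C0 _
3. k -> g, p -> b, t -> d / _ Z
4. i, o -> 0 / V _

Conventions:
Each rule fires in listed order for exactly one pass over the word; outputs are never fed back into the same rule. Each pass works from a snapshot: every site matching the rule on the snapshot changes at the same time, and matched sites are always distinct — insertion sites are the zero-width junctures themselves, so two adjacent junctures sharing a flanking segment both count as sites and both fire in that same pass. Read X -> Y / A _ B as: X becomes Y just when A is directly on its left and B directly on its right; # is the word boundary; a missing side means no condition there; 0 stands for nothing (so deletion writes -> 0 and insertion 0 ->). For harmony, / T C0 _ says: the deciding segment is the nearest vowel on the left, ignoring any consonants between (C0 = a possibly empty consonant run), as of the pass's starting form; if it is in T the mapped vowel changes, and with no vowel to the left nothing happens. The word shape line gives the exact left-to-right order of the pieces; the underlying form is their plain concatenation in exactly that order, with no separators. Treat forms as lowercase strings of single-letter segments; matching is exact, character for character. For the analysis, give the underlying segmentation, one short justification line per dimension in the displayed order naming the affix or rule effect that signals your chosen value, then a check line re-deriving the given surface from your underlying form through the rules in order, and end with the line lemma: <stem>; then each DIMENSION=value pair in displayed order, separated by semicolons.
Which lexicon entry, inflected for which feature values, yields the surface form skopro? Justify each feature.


underlying: s-koep-ro
CASE=ak - signalled by the affix -ro
TOR=ib - signalled by the affix s-
check: skoepro -> skoepro -> skoopro -> skoopro -> skopro
lemma: koep; CASE=ak; TOR=ib


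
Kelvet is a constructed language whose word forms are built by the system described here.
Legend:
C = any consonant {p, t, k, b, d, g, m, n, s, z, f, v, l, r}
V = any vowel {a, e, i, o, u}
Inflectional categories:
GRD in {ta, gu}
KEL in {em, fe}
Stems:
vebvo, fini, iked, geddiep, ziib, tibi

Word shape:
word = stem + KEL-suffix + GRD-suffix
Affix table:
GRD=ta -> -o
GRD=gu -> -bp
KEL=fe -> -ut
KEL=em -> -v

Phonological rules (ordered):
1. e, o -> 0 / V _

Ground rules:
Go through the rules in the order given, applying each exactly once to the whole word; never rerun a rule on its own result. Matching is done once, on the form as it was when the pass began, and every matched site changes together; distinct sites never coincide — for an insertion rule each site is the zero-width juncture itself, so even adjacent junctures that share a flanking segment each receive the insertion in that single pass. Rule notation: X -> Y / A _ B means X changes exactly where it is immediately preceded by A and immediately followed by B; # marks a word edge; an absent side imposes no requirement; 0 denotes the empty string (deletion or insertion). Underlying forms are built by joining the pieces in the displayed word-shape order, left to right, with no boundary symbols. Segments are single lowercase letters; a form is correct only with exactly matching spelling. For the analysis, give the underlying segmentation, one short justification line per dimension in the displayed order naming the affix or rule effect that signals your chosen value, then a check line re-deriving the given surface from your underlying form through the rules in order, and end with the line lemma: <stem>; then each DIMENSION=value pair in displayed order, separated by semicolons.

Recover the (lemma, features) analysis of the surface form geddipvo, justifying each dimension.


underlying: geddiep-v-o
GRD=ta - signalled by the affix -o
KEL=em - signalled by the affix -v
check: geddiepvo -> geddipvo
lemma: geddiep; GRD=ta; KEL=em


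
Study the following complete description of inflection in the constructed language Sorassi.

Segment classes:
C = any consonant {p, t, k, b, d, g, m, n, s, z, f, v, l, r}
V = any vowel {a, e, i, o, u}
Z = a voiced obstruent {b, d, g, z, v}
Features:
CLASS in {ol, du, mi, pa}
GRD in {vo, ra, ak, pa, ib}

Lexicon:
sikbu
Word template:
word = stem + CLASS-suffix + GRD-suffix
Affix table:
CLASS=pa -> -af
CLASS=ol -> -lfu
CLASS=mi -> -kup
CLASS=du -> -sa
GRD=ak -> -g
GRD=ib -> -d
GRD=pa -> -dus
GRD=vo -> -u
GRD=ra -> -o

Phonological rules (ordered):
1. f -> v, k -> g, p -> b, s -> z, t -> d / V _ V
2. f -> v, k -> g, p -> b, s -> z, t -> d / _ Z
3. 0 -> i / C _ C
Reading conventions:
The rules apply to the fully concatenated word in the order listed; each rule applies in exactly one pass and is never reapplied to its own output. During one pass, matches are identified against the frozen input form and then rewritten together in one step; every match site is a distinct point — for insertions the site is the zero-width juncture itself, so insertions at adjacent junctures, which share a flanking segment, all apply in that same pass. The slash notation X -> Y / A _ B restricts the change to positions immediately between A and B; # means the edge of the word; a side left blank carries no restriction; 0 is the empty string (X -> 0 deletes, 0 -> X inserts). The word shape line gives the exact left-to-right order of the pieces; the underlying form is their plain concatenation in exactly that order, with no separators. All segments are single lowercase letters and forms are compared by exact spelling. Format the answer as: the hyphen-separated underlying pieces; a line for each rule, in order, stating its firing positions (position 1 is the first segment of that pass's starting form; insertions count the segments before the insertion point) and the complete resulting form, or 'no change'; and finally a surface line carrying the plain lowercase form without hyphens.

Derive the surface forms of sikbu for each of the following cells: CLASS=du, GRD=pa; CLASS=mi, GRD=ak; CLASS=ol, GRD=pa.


cell CLASS=du, GRD=pa:
underlying: sikbu-sa-dus
1. f -> v, k -> g, p -> b, s -> z, t -> d / V _ V: fires at position(s) 6: sikbuzadus
2. f -> v, k -> g, p -> b, s -> z, t -> d / _ Z: fires at position(s) 3: sigbuzadus
3. 0 -> i / C _ C: inserts after position(s) 3: sigibuzadus
surface: sigibuzadus

cell CLASS=mi, GRD=ak:
underlying: sikbu-kup-g
1. f -> v, k -> g, p -> b, s -> z, t -> d / V _ V: fires at position(s) 6: sikbugupg
2. f -> v, k -> g, p -> b, s -> z, t -> d / _ Z: fires at position(s) 3, 8: sigbugubg
3. 0 -> i / C _ C: inserts after position(s) 3, 8: sigibugubig
surface: sigibugubig

cell CLASS=ol, GRD=pa:
underlying: sikbu-lfu-dus
1. f -> v, k -> g, p -> b, s -> z, t -> d / V _ V: no change
2. f -> v, k -> g, p -> b, s -> z, t -> d / _ Z: fires at position(s) 3: sigbulfudus
3. 0 -> i / C _ C: inserts after position(s) 3, 6: sigibulifudus
surface: sigibulifudus


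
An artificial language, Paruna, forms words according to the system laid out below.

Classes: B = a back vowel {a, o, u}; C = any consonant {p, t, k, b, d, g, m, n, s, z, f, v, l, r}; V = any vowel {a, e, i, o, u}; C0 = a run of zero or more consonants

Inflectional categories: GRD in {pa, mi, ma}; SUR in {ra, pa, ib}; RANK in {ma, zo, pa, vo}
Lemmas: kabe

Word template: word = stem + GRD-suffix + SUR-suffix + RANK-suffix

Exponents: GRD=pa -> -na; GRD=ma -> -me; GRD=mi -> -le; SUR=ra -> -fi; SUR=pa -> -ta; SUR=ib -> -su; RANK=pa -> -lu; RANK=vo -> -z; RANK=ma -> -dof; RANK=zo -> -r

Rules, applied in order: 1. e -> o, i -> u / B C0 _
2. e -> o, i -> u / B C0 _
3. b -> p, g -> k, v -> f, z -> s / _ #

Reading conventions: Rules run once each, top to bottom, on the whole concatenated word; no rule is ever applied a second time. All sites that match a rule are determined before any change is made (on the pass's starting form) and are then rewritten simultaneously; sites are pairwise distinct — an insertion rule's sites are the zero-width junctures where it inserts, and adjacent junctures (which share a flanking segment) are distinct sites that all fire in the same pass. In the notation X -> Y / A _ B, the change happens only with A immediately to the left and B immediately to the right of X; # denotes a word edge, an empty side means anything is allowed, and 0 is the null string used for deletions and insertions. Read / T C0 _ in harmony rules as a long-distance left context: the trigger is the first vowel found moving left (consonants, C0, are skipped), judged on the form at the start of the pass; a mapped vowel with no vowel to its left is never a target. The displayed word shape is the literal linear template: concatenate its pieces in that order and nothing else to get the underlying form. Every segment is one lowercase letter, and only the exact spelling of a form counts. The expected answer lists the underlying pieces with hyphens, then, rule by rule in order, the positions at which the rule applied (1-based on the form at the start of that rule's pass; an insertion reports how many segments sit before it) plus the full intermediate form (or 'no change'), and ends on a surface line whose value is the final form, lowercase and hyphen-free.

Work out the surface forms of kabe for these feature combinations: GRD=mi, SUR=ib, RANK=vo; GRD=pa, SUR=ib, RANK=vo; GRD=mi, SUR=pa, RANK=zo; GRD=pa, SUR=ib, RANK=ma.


cell GRD=mi, SUR=ib, RANK=vo:
underlying: kabe-le-su-z
1. e -> o, i -> u / B C0 _: fires at position(s) 4: kabolesuz
2. e -> o, i -> u / B C0 _: fires at position(s) 6: kabolosuz
3. b -> p, g -> k, v -> f, z -> s / _ #: fires at position(s) 9: kabolosus
surface: kabolosus

cell GRD=pa, SUR=ib, RANK=vo:
underlying: kabe-na-su-z
1. e -> o, i -> u / B C0 _: fires at position(s) 4: kabonasuz
2. e -> o, i -> u / B C0 _: no change
3. b -> p, g -> k, v -> f, z -> s / _ #: fires at position(s) 9: kabonasus
surface: kabonasus

cell GRD=mi, SUR=pa, RANK=zo:
underlying: kabe-le-ta-r
1. e -> o, i -> u / B C0 _: fires at position(s) 4: kaboletar
2. e -> o, i -> u / B C0 _: fires at position(s) 6: kabolotar
3. b -> p, g -> k, v -> f, z -> s / _ #: no change
surface: kabolotar

cell GRD=pa, SUR=ib, RANK=ma:
underlying: kabe-na-su-dof
1. e -> o, i -> u / B C0 _: fires at position(s) 4: kabonasudof
2. e -> o, i -> u / B C0 _: no change
3. b -> p, g -> k, v -> f, z -> s / _ #: no change
surface: kabonasudof


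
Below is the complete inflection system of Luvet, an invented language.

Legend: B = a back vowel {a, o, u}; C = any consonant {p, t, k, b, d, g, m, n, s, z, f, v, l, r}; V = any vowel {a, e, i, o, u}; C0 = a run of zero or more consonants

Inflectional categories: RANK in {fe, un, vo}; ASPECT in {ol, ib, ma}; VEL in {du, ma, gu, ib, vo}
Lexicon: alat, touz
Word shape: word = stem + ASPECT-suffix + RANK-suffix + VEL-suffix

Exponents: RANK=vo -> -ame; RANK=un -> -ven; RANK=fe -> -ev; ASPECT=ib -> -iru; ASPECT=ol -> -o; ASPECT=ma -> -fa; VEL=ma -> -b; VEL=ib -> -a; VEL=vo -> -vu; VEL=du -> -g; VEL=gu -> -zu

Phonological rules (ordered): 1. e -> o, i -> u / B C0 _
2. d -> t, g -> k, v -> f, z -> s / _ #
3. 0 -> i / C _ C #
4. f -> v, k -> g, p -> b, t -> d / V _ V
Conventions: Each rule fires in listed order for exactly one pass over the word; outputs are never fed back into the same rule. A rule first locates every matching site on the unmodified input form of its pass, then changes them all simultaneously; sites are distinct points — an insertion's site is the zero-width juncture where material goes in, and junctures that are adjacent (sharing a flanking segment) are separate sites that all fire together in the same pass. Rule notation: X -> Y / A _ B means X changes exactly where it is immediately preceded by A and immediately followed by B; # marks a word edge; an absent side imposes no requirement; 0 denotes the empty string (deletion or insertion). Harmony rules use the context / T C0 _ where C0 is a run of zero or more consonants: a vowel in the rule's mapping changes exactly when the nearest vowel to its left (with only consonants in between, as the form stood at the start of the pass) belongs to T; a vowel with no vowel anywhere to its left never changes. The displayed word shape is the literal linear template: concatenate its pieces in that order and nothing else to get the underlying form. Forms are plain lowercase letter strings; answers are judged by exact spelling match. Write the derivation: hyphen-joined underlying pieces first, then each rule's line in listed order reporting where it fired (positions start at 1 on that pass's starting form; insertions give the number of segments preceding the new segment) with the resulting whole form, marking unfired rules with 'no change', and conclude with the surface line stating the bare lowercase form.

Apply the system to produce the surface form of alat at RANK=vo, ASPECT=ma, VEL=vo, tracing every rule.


underlying: alat-fa-ame-vu
1. e -> o, i -> u / B C0 _: fires at position(s) 9: alatfaamovu
2. d -> t, g -> k, v -> f, z -> s / _ #: no change
3. 0 -> i / C _ C #: no change
4. f -> v, k -> g, p -> b, t -> d / V _ V: no change
surface: alatfaamovu


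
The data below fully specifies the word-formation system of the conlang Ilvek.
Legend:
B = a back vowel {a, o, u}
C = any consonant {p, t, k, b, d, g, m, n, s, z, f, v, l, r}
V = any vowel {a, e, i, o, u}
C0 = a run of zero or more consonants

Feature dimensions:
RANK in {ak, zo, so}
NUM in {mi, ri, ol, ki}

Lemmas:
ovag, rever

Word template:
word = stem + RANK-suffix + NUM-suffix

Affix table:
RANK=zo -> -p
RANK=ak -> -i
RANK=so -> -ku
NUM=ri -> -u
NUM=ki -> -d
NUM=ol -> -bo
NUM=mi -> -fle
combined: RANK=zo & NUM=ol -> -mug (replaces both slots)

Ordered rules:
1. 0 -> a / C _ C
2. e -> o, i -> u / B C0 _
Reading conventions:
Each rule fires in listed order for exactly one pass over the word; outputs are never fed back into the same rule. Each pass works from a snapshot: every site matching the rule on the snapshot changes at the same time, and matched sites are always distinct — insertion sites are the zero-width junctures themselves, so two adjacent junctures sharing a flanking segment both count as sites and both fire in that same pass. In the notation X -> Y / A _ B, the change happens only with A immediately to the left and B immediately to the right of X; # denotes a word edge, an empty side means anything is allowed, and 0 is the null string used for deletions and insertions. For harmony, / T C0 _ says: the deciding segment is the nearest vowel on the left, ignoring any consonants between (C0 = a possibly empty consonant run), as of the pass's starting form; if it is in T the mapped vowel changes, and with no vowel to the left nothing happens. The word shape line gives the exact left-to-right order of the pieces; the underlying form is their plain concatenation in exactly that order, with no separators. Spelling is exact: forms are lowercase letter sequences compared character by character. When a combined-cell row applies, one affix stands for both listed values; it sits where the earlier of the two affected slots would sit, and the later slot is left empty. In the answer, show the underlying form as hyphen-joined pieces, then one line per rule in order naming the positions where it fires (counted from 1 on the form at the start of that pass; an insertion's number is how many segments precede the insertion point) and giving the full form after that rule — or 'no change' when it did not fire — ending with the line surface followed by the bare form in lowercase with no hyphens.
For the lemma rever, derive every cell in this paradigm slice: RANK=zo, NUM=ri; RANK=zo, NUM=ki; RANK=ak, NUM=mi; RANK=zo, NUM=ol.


cell RANK=zo, NUM=ri:
underlying: rever-p-u
1. 0 -> a / C _ C: inserts after position(s) 5: reverapu
2. e -> o, i -> u / B C0 _: no change
surface: reverapu

cell RANK=zo, NUM=ki:
underlying: rever-p-d
1. 0 -> a / C _ C: inserts after position(s) 5, 6: reverapad
2. e -> o, i -> u / B C0 _: no change
surface: reverapad

cell RANK=ak, NUM=mi:
underlying: rever-i-fle
1. 0 -> a / C _ C: inserts after position(s) 7: reverifale
2. e -> o, i -> u / B C0 _: fires at position(s) 10: reverifalo
surface: reverifalo

cell RANK=zo, NUM=ol:
underlying: rever-mug
1. 0 -> a / C _ C: inserts after position(s) 5: reveramug
2. e -> o, i -> u / B C0 _: no change
surface: reveramug


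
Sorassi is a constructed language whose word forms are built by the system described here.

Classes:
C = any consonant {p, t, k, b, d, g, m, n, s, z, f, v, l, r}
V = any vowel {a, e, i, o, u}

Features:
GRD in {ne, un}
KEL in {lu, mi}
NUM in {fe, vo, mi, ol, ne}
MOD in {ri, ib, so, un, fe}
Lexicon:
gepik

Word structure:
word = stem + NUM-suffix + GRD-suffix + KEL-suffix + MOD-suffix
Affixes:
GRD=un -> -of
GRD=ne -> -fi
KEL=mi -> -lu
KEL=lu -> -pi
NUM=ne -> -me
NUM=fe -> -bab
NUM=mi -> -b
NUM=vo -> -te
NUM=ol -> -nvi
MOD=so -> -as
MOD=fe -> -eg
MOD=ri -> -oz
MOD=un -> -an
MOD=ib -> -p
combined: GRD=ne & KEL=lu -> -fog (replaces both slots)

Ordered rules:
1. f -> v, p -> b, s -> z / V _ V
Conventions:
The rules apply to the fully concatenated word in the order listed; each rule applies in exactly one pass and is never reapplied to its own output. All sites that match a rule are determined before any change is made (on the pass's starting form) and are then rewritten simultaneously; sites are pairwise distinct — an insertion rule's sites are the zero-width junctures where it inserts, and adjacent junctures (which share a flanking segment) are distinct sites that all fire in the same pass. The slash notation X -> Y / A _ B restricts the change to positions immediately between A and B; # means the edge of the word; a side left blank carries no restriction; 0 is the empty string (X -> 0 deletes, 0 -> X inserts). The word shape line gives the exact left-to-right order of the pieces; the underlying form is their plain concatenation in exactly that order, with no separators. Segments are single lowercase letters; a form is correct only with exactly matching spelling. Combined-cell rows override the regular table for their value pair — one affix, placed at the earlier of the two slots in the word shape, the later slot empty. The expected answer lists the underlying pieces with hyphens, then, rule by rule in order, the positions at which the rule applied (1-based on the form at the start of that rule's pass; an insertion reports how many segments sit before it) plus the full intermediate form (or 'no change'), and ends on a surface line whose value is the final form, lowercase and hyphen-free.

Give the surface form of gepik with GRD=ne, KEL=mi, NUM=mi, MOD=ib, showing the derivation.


underlying: gepik-b-fi-lu-p
1. f -> v, p -> b, s -> z / V _ V: fires at position(s) 3: gebikbfilup
surface: gebikbfilup


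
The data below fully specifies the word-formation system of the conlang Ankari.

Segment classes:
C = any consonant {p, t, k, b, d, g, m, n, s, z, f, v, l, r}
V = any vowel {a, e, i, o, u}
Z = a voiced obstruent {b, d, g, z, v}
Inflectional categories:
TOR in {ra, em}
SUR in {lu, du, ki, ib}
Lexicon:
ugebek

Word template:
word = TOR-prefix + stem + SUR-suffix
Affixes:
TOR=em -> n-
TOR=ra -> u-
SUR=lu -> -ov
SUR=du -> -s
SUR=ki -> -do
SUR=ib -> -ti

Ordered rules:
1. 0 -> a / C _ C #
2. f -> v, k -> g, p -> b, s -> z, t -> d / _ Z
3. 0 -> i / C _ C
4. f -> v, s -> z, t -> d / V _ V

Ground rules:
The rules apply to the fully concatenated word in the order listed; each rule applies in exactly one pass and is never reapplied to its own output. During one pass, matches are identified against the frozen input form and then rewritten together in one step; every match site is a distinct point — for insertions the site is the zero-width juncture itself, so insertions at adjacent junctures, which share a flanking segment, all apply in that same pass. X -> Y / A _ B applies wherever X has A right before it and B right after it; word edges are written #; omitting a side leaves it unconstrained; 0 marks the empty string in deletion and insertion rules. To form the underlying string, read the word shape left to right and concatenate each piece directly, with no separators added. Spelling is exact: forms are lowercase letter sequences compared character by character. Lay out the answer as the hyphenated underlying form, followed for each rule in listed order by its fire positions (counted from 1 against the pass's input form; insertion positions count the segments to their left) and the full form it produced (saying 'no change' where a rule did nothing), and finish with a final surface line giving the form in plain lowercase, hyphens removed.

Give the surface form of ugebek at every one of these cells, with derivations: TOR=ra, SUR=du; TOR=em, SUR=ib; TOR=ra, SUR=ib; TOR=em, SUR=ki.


cell TOR=ra, SUR=du:
underlying: u-ugebek-s
1. 0 -> a / C _ C #: inserts after position(s) 7: uugebekas
2. f -> v, k -> g, p -> b, s -> z, t -> d / _ Z: no change
3. 0 -> i / C _ C: no change
4. f -> v, s -> z, t -> d / V _ V: no change
surface: uugebekas

cell TOR=em, SUR=ib:
underlying: n-ugebek-ti
1. 0 -> a / C _ C #: no change
2. f -> v, k -> g, p -> b, s -> z, t -> d / _ Z: no change
3. 0 -> i / C _ C: inserts after position(s) 7: nugebekiti
4. f -> v, s -> z, t -> d / V _ V: fires at position(s) 9: nugebekidi
surface: nugebekidi

cell TOR=ra, SUR=ib:
underlying: u-ugebek-ti
1. 0 -> a / C _ C #: no change
2. f -> v, k -> g, p -> b, s -> z, t -> d / _ Z: no change
3. 0 -> i / C _ C: inserts after position(s) 7: uugebekiti
4. f -> v, s -> z, t -> d / V _ V: fires at position(s) 9: uugebekidi
surface: uugebekidi

cell TOR=em, SUR=ki:
underlying: n-ugebek-do
1. 0 -> a / C _ C #: no change
2. f -> v, k -> g, p -> b, s -> z, t -> d / _ Z: fires at position(s) 7: nugebegdo
3. 0 -> i / C _ C: inserts after position(s) 7: nugebegido
4. f -> v, s -> z, t -> d / V _ V: no change
surface: nugebegido


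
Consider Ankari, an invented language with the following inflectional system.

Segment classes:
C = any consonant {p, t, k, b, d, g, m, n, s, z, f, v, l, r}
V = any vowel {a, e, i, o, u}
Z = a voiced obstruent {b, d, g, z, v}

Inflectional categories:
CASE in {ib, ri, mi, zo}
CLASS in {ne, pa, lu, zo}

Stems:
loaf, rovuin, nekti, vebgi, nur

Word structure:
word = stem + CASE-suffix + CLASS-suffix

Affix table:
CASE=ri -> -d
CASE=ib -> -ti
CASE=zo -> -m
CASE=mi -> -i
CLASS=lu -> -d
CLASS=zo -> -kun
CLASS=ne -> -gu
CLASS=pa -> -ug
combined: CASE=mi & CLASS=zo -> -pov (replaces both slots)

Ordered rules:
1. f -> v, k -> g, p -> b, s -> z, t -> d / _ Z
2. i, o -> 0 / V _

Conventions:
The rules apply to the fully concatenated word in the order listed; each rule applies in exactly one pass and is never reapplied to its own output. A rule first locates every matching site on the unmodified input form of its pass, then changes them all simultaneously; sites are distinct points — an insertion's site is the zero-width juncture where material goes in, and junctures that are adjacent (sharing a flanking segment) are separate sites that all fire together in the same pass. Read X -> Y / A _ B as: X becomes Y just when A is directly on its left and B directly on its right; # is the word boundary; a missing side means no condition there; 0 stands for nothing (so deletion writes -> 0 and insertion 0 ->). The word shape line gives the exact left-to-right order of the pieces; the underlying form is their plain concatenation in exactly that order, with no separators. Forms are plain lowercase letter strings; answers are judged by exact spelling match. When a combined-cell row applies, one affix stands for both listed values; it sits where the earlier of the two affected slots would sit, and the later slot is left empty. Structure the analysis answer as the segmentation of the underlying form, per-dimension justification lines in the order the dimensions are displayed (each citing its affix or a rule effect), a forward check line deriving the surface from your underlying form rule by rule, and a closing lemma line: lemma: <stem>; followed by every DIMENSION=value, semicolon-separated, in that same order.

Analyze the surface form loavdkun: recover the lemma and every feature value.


underlying: loaf-d-kun
CASE=ri - signalled by the affix -d
CLASS=zo - signalled by the affix -kun
check: loafdkun -> loavdkun -> loavdkun
lemma: loaf; CASE=ri; CLASS=zo


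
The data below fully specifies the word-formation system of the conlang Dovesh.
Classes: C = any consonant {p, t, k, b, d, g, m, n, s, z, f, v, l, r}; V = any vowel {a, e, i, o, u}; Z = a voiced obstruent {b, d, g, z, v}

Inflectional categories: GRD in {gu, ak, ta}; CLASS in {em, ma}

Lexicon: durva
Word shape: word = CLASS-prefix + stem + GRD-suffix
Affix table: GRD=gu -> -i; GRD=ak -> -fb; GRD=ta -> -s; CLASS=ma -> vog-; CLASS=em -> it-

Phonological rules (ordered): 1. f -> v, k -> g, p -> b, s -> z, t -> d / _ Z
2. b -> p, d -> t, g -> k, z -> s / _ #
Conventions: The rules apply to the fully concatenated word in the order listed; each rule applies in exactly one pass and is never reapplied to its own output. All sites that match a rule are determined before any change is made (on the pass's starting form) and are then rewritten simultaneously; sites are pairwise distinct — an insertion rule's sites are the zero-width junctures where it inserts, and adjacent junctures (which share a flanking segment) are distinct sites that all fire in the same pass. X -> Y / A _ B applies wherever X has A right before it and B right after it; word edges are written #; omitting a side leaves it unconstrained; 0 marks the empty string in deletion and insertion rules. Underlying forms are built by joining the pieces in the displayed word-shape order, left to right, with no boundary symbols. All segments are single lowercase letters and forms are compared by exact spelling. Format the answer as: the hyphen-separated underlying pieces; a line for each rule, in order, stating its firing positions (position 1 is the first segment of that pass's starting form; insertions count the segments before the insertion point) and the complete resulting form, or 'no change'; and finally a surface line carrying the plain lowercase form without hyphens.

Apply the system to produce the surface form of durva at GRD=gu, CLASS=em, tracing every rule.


underlying: it-durva-i
1. f -> v, k -> g, p -> b, s -> z, t -> d / _ Z: fires at position(s) 2: iddurvai
2. b -> p, d -> t, g -> k, z -> s / _ #: no change
surface: iddurvai


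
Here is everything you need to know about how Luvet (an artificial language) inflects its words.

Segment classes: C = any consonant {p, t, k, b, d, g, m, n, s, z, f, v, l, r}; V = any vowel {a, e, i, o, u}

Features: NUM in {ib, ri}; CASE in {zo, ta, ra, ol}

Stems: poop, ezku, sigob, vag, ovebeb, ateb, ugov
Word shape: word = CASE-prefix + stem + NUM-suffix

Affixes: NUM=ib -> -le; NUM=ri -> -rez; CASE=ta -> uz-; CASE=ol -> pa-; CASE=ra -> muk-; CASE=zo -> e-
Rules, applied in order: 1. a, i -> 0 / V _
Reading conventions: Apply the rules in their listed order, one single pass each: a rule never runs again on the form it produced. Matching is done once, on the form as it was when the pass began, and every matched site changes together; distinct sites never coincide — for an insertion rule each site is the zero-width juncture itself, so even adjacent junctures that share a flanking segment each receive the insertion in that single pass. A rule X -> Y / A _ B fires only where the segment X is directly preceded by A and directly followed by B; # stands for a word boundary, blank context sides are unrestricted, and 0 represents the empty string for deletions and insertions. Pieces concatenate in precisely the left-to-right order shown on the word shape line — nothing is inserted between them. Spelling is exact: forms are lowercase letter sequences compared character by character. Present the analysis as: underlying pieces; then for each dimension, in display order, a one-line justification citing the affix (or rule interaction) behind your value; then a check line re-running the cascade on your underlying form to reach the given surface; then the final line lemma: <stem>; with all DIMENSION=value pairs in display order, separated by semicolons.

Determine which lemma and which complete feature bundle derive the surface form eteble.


underlying: e-ateb-le
NUM=ib - signalled by the affix -le
CASE=zo - signalled by the affix e-
check: eateble -> eteble
lemma: ateb; NUM=ib; CASE=zo


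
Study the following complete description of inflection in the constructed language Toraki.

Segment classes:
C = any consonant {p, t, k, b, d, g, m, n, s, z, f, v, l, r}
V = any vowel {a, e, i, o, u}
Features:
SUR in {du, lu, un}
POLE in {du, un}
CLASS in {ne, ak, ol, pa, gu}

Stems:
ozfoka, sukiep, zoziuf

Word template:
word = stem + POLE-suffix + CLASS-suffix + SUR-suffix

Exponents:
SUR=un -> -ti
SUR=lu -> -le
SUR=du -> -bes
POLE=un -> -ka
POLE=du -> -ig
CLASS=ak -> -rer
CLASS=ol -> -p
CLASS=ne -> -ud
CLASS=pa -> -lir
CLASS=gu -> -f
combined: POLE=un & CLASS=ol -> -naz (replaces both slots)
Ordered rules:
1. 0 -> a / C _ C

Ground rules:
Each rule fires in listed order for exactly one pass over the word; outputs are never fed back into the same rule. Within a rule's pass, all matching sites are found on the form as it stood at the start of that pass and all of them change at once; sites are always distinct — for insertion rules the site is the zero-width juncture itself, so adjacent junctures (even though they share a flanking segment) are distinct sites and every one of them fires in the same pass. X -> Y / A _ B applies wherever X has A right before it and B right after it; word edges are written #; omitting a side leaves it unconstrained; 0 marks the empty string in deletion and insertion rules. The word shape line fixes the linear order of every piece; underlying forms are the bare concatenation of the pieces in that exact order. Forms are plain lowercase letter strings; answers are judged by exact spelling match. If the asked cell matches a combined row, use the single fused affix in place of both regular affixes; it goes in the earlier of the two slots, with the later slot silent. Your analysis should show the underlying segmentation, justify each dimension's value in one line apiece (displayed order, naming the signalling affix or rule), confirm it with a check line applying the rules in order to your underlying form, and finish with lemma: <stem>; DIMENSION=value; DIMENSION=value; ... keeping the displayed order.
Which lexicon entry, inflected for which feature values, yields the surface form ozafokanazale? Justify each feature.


underlying: ozfoka-naz-le
SUR=lu - signalled by the affix -le
POLE=un - signalled by the combined affix row
CLASS=ol - signalled by the combined affix row
check: ozfokanazle -> ozafokanazale
lemma: ozfoka; SUR=lu; POLE=un; CLASS=ol


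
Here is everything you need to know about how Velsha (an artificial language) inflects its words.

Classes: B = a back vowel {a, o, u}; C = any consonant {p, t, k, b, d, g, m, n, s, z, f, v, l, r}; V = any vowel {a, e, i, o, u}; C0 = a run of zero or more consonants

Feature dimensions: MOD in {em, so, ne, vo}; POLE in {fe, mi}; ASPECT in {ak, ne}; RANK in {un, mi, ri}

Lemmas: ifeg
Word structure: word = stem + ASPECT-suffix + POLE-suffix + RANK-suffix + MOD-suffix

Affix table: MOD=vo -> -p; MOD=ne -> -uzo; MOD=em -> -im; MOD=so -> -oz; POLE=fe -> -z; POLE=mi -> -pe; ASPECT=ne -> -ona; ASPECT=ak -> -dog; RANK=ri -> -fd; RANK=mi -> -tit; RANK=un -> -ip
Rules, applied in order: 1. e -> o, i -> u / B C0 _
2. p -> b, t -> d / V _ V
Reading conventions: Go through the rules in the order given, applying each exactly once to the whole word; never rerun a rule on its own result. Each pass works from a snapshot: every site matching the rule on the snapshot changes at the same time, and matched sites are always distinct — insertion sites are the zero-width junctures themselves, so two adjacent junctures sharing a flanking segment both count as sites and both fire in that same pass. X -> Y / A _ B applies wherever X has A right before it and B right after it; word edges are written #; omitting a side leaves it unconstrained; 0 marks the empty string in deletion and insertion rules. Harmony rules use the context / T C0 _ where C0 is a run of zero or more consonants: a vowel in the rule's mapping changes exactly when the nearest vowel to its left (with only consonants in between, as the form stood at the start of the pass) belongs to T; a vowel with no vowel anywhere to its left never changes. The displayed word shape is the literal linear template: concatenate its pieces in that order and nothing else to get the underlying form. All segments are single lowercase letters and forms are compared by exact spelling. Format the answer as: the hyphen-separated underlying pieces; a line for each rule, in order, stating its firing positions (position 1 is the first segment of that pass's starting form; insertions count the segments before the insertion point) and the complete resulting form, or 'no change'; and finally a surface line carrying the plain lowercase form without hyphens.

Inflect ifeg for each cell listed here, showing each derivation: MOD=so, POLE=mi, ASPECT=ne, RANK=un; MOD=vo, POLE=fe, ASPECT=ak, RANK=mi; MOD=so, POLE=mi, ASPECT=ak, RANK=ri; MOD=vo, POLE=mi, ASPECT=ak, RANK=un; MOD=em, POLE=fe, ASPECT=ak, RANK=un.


cell MOD=so, POLE=mi, ASPECT=ne, RANK=un:
underlying: ifeg-ona-pe-ip-oz
1. e -> o, i -> u / B C0 _: fires at position(s) 9: ifegonapoipoz
2. p -> b, t -> d / V _ V: fires at position(s) 8, 11: ifegonaboiboz
surface: ifegonaboiboz

cell MOD=vo, POLE=fe, ASPECT=ak, RANK=mi:
underlying: ifeg-dog-z-tit-p
1. e -> o, i -> u / B C0 _: fires at position(s) 10: ifegdogztutp
2. p -> b, t -> d / V _ V: no change
surface: ifegdogztutp

cell MOD=so, POLE=mi, ASPECT=ak, RANK=ri:
underlying: ifeg-dog-pe-fd-oz
1. e -> o, i -> u / B C0 _: fires at position(s) 9: ifegdogpofdoz
2. p -> b, t -> d / V _ V: no change
surface: ifegdogpofdoz

cell MOD=vo, POLE=mi, ASPECT=ak, RANK=un:
underlying: ifeg-dog-pe-ip-p
1. e -> o, i -> u / B C0 _: fires at position(s) 9: ifegdogpoipp
2. p -> b, t -> d / V _ V: no change
surface: ifegdogpoipp

cell MOD=em, POLE=fe, ASPECT=ak, RANK=un:
underlying: ifeg-dog-z-ip-im
1. e -> o, i -> u / B C0 _: fires at position(s) 9: ifegdogzupim
2. p -> b, t -> d / V _ V: fires at position(s) 10: ifegdogzubim
surface: ifegdogzubim


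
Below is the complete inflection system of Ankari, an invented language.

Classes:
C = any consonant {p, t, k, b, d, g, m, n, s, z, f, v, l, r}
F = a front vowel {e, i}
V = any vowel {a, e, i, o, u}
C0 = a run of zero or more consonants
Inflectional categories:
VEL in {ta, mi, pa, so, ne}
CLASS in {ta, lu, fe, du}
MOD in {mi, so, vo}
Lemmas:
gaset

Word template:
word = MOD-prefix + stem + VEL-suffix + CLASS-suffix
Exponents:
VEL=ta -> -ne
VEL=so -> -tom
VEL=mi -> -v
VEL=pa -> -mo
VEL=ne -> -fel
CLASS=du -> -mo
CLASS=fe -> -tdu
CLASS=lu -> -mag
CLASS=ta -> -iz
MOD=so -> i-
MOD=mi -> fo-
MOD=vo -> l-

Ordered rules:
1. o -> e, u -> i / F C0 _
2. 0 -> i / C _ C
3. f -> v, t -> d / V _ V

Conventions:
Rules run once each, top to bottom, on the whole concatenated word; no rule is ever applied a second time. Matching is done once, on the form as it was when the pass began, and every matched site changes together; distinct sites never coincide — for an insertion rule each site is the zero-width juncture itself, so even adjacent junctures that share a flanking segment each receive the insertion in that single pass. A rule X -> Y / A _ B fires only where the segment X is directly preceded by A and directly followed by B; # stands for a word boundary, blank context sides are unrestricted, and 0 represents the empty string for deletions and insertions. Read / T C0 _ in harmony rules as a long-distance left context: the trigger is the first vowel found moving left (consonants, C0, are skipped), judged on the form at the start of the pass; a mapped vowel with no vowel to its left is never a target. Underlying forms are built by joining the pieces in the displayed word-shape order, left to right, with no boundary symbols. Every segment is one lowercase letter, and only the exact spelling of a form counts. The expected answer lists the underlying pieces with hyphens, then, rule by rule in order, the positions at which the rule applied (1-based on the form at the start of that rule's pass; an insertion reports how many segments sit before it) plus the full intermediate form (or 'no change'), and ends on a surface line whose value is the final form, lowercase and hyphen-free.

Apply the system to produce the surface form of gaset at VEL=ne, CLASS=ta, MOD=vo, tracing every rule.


underlying: l-gaset-fel-iz
1. o -> e, u -> i / F C0 _: no change
2. 0 -> i / C _ C: inserts after position(s) 1, 6: ligasetifeliz
3. f -> v, t -> d / V _ V: fires at position(s) 7, 9: ligasediveliz
surface: ligasediveliz


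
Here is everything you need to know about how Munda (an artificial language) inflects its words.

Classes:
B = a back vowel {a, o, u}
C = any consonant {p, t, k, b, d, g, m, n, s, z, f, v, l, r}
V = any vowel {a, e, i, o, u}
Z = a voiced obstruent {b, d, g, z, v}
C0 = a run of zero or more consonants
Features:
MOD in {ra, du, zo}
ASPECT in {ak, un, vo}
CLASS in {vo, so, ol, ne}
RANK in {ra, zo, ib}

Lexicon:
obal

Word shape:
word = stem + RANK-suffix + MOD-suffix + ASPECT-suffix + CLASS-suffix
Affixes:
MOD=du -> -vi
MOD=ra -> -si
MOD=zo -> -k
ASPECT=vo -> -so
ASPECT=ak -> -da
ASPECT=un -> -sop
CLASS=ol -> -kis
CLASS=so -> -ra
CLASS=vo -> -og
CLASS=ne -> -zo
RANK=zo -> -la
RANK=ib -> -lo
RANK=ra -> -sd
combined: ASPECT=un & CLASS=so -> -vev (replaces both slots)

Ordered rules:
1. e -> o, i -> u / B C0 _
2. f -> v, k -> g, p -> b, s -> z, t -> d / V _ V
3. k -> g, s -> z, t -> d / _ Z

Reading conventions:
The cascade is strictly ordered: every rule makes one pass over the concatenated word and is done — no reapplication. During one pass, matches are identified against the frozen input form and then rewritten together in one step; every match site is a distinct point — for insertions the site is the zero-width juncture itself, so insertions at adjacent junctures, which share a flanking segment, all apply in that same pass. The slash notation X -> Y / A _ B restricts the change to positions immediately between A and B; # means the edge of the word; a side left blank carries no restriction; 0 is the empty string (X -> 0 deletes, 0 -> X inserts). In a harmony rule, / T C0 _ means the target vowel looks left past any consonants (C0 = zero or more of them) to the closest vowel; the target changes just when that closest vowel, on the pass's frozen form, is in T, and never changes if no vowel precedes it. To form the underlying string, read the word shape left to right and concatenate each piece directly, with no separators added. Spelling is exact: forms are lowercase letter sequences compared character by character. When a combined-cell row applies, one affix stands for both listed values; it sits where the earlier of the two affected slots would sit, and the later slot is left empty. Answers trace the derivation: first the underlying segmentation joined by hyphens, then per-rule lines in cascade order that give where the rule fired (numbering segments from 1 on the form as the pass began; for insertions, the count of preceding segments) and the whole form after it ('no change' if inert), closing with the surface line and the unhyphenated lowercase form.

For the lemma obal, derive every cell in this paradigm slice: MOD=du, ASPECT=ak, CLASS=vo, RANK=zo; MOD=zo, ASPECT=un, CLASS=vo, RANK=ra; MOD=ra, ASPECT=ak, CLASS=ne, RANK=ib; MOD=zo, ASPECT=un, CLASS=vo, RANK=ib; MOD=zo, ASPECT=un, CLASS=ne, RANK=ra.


cell MOD=du, ASPECT=ak, CLASS=vo, RANK=zo:
underlying: obal-la-vi-da-og
1. e -> o, i -> u / B C0 _: fires at position(s) 8: oballavudaog
2. f -> v, k -> g, p -> b, s -> z, t -> d / V _ V: no change
3. k -> g, s -> z, t -> d / _ Z: no change
surface: oballavudaog

cell MOD=zo, ASPECT=un, CLASS=vo, RANK=ra:
underlying: obal-sd-k-sop-og
1. e -> o, i -> u / B C0 _: no change
2. f -> v, k -> g, p -> b, s -> z, t -> d / V _ V: fires at position(s) 10: obalsdksobog
3. k -> g, s -> z, t -> d / _ Z: fires at position(s) 5: obalzdksobog
surface: obalzdksobog

cell MOD=ra, ASPECT=ak, CLASS=ne, RANK=ib:
underlying: obal-lo-si-da-zo
1. e -> o, i -> u / B C0 _: fires at position(s) 8: oballosudazo
2. f -> v, k -> g, p -> b, s -> z, t -> d / V _ V: fires at position(s) 7: oballozudazo
3. k -> g, s -> z, t -> d / _ Z: no change
surface: oballozudazo

cell MOD=zo, ASPECT=un, CLASS=vo, RANK=ib:
underlying: obal-lo-k-sop-og
1. e -> o, i -> u / B C0 _: no change
2. f -> v, k -> g, p -> b, s -> z, t -> d / V _ V: fires at position(s) 10: oballoksobog
3. k -> g, s -> z, t -> d / _ Z: no change
surface: oballoksobog

cell MOD=zo, ASPECT=un, CLASS=ne, RANK=ra:
underlying: obal-sd-k-sop-zo
1. e -> o, i -> u / B C0 _: no change
2. f -> v, k -> g, p -> b, s -> z, t -> d / V _ V: no change
3. k -> g, s -> z, t -> d / _ Z: fires at position(s) 5: obalzdksopzo
surface: obalzdksopzo
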